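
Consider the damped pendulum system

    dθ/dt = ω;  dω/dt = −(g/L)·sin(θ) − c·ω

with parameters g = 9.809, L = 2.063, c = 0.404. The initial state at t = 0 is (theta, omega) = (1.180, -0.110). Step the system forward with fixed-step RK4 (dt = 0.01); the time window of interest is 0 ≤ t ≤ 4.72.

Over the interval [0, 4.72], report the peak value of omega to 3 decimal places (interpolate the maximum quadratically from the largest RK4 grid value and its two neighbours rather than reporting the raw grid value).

t=0.000: state=(1.180, -0.110)
step 1 (dt=0.01): k1=(-0.110, -4.352), k2=(-0.132, -4.342), k3=(-0.132, -4.342), k4=(-0.153, -4.332); state += dt/6·(k1+2k2+2k3+k4)
t=0.010: state=(1.179, -0.153)
t=0.020: state=(1.177, -0.197)
t=0.030: state=(1.175, -0.240)
continuing one RK4 step at a time; state shown every 20 steps (Δt=0.2):
t=0.200: state=(1.074, -0.931)
t=0.400: state=(0.817, -1.603)
t=0.600: state=(0.450, -2.019)
t=0.800: state=(0.034, -2.078)
t=1.000: state=(-0.356, -1.764)
t=1.200: state=(-0.654, -1.178)
t=1.400: state=(-0.819, -0.465)
t=1.600: state=(-0.839, 0.252)
t=1.800: state=(-0.724, 0.882)
t=2.000: state=(-0.498, 1.341)
t=2.200: state=(-0.204, 1.551)
t=2.400: state=(0.103, 1.473)
t=2.600: state=(0.368, 1.140)
t=2.800: state=(0.548, 0.640)
t=3.000: state=(0.620, 0.079)
t=3.200: state=(0.582, -0.450)
t=3.400: state=(0.448, -0.869)
t=3.600: state=(0.246, -1.114)
t=3.800: state=(0.016, -1.146)
t=4.000: state=(-0.199, -0.970)
t=4.200: state=(-0.361, -0.637)
t=4.400: state=(-0.448, -0.222)
t=4.600: state=(-0.450, 0.198)
t=4.720: state=(-0.412, 0.422)
largest grid value and its neighbours: omega(2.240)=1.55872, omega(2.250)=1.55878, omega(2.260)=1.55809
parabola through these three points peaks at t≈2.246 with omega≈1.55884

max omega = 1.559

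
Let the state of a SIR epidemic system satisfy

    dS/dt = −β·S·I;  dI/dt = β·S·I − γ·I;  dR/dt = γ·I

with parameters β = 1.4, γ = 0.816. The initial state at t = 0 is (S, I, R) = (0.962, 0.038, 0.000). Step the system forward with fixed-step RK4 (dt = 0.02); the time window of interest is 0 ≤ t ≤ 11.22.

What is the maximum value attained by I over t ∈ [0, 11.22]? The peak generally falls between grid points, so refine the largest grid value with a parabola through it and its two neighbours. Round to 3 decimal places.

max I = 0.125

t=0.000: state=(0.962, 0.038, 0.000)
step 1 (dt=0.02): k1=(-0.051, 0.020, 0.031), k2=(-0.051, 0.020, 0.031), k3=(-0.051, 0.020, 0.031), k4=(-0.052, 0.020, 0.031); state += dt/6·(k1+2k2+2k3+k4)
t=0.020: state=(0.961, 0.038, 0.001)
t=0.040: state=(0.960, 0.039, 0.001)
t=0.060: state=(0.959, 0.039, 0.002)
continuing one RK4 step at a time; state shown every 25 steps (Δt=0.5):
t=0.500: state=(0.933, 0.049, 0.018)
t=1.000: state=(0.898, 0.062, 0.040)
t=1.500: state=(0.855, 0.076, 0.068)
t=2.000: state=(0.807, 0.091, 0.102)
t=2.500: state=(0.754, 0.104, 0.142)
t=3.000: state=(0.698, 0.115, 0.187)
t=3.500: state=(0.642, 0.122, 0.236)
t=4.000: state=(0.589, 0.125, 0.286)
t=4.500: state=(0.540, 0.123, 0.337)
t=5.000: state=(0.496, 0.118, 0.386)
t=5.500: state=(0.458, 0.109, 0.433)
t=6.000: state=(0.426, 0.099, 0.475)
t=6.500: state=(0.399, 0.088, 0.514)
t=7.000: state=(0.376, 0.077, 0.547)
t=7.500: state=(0.358, 0.066, 0.576)
t=8.000: state=(0.343, 0.056, 0.601)
t=8.500: state=(0.331, 0.047, 0.622)
t=9.000: state=(0.321, 0.039, 0.640)
t=9.500: state=(0.313, 0.033, 0.654)
t=10.000: state=(0.307, 0.027, 0.666)
t=10.500: state=(0.301, 0.022, 0.676)
t=11.000: state=(0.297, 0.018, 0.685)
t=11.220: state=(0.296, 0.017, 0.688)
largest grid value and its neighbours: I(4.040)=0.12509, I(4.060)=0.12509, I(4.080)=0.12508
parabola through these three points peaks at t≈4.057 with I≈0.12509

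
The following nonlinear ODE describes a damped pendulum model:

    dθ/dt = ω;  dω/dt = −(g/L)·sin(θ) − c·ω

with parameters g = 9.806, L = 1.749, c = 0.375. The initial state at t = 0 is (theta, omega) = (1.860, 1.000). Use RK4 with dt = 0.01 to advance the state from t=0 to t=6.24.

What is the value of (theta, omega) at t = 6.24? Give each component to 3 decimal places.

t=0.000: state=(1.860, 1.000)
step 1 (dt=0.01): k1=(1.000, -5.749), k2=(0.971, -5.730), k3=(0.971, -5.730), k4=(0.943, -5.712); state += dt/6·(k1+2k2+2k3+k4)
t=0.010: state=(1.870, 0.943)
t=0.020: state=(1.879, 0.886)
t=0.030: state=(1.887, 0.829)
continuing one RK4 step at a time; state shown every 25 steps (Δt=0.25):
t=0.250: state=(1.939, -0.343)
t=0.500: state=(1.696, -1.598)
t=0.750: state=(1.146, -2.765)
t=1.000: state=(0.356, -3.414)
t=1.250: state=(-0.471, -3.014)
t=1.500: state=(-1.082, -1.793)
t=1.750: state=(-1.351, -0.367)
t=2.000: state=(-1.273, 0.967)
t=2.250: state=(-0.887, 2.066)
t=2.500: state=(-0.286, 2.618)
t=2.750: state=(0.350, 2.326)
t=3.000: state=(0.820, 1.360)
t=3.250: state=(1.011, 0.157)
t=3.500: state=(0.906, -0.968)
t=3.750: state=(0.553, -1.782)
t=4.000: state=(0.063, -2.025)
t=4.250: state=(-0.403, -1.603)
t=4.500: state=(-0.702, -0.737)
t=4.750: state=(-0.762, 0.244)
t=5.000: state=(-0.592, 1.076)
t=5.250: state=(-0.256, 1.536)
t=5.500: state=(0.132, 1.475)
t=5.750: state=(0.442, 0.948)
t=6.000: state=(0.586, 0.186)
t=6.240: state=(0.542, -0.534)

(theta, omega) = (0.542, -0.534)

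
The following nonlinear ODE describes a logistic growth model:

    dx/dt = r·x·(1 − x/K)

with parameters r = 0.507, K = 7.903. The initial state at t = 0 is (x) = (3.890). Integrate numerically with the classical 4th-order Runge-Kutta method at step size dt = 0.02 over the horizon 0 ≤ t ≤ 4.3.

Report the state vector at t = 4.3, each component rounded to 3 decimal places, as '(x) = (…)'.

t=0.000: state=(3.890)
step 1 (dt=0.02): k1=(1.001), k2=(1.002), k3=(1.002), k4=(1.002); state += dt/6·(k1+2k2+2k3+k4)
t=0.020: state=(3.910)
t=0.040: state=(3.930)
t=0.060: state=(3.950)
continuing one RK4 step at a time; state shown every 10 steps (Δt=0.2):
t=0.200: state=(4.090)
t=0.400: state=(4.290)
t=0.600: state=(4.488)
t=0.800: state=(4.683)
t=1.000: state=(4.874)
t=1.200: state=(5.061)
t=1.400: state=(5.243)
t=1.600: state=(5.419)
t=1.800: state=(5.588)
t=2.000: state=(5.751)
t=2.200: state=(5.906)
t=2.400: state=(6.053)
t=2.600: state=(6.193)
t=2.800: state=(6.325)
t=3.000: state=(6.449)
t=3.200: state=(6.566)
t=3.400: state=(6.675)
t=3.600: state=(6.776)
t=3.800: state=(6.871)
t=4.000: state=(6.958)
t=4.200: state=(7.039)
t=4.300: state=(7.078)

(x) = (7.078)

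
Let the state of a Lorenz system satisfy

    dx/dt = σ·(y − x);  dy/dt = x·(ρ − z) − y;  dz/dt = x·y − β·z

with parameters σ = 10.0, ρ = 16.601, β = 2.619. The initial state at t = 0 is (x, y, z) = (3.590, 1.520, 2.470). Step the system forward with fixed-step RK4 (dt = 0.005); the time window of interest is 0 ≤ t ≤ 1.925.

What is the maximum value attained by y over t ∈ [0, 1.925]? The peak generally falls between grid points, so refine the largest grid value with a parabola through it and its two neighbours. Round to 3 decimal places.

t=0.000: state=(3.590, 1.520, 2.470)
step 1 (dt=0.005): k1=(-20.700, 49.210, -1.012), k2=(-18.952, 48.365, -0.649), k3=(-19.017, 48.426, -0.652), k4=(-17.328, 47.636, -0.302); state += dt/6·(k1+2k2+2k3+k4)
t=0.005: state=(3.495, 1.762, 2.467)
t=0.010: state=(3.416, 1.997, 2.467)
t=0.015: state=(3.353, 2.225, 2.470)
continuing one RK4 step at a time; state shown every 20 steps (Δt=0.1):
t=0.100: state=(3.900, 5.915, 3.065)
t=0.200: state=(7.133, 11.443, 6.610)
t=0.300: state=(11.511, 14.827, 16.768)
t=0.400: state=(11.259, 7.173, 25.210)
t=0.500: state=(5.715, 0.249, 21.846)
t=0.600: state=(1.738, -0.763, 16.683)
t=0.700: state=(0.223, -0.579, 12.789)
t=0.800: state=(-0.266, -0.569, 9.846)
t=0.900: state=(-0.538, -0.826, 7.602)
t=1.000: state=(-0.917, -1.423, 5.922)
t=1.100: state=(-1.638, -2.632, 4.783)
t=1.200: state=(-3.060, -5.007, 4.463)
t=1.300: state=(-5.736, -9.203, 6.198)
t=1.400: state=(-9.702, -13.628, 12.916)
t=1.500: state=(-11.621, -10.576, 22.569)
t=1.600: state=(-7.909, -2.740, 23.093)
t=1.700: state=(-3.446, -0.159, 18.327)
t=1.800: state=(-1.332, -0.179, 14.122)
t=1.900: state=(-0.728, -0.525, 10.896)
t=1.925: state=(-0.694, -0.617, 10.215)
largest grid value and its neighbours: y(0.285)=14.91961, y(0.290)=14.92299, y(0.295)=14.89239
parabola through these three points peaks at t≈0.288 with y≈14.92572

max y = 14.926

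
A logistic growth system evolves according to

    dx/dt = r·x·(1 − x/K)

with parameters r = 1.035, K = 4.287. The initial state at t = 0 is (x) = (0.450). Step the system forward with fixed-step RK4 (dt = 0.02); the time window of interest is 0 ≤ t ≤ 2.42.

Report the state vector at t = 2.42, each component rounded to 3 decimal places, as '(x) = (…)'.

t=0.000: state=(0.450)
step 1 (dt=0.02): k1=(0.417), k2=(0.420), k3=(0.420), k4=(0.424); state += dt/6·(k1+2k2+2k3+k4)
t=0.020: state=(0.458)
t=0.040: state=(0.467)
t=0.060: state=(0.476)
continuing one RK4 step at a time; state shown every 5 steps (Δt=0.1):
t=0.100: state=(0.493)
t=0.200: state=(0.540)
t=0.300: state=(0.591)
t=0.400: state=(0.646)
t=0.500: state=(0.705)
t=0.600: state=(0.768)
t=0.700: state=(0.835)
t=0.800: state=(0.907)
t=0.900: state=(0.983)
t=1.000: state=(1.064)
t=1.100: state=(1.149)
t=1.200: state=(1.238)
t=1.300: state=(1.331)
t=1.400: state=(1.428)
t=1.500: state=(1.528)
t=1.600: state=(1.631)
t=1.700: state=(1.737)
t=1.800: state=(1.845)
t=1.900: state=(1.955)
t=2.000: state=(2.065)
t=2.100: state=(2.176)
t=2.200: state=(2.287)
t=2.300: state=(2.397)
t=2.400: state=(2.505)
t=2.420: state=(2.527)

(x) = (2.527)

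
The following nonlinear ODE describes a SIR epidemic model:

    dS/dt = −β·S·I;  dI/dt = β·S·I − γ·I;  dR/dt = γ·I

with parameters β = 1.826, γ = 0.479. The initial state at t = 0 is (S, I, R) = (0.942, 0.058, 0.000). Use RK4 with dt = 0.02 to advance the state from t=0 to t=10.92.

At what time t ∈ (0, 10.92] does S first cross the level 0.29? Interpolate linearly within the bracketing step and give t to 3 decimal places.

t=0.000: state=(0.942, 0.058, 0.000)
step 1 (dt=0.02): k1=(-0.100, 0.072, 0.028), k2=(-0.101, 0.073, 0.028), k3=(-0.101, 0.073, 0.028), k4=(-0.102, 0.074, 0.028); state += dt/6·(k1+2k2+2k3+k4)
t=0.020: state=(0.940, 0.059, 0.001)
t=0.040: state=(0.938, 0.061, 0.001)
t=0.060: state=(0.936, 0.062, 0.002)
continuing one RK4 step at a time; state shown every 25 steps (Δt=0.5):
t=0.500: state=(0.876, 0.105, 0.019)
t=1.000: state=(0.772, 0.176, 0.052)
t=1.500: state=(0.632, 0.263, 0.105)
t=2.000: state=(0.478, 0.344, 0.178)
t=2.500: state=(0.341, 0.393, 0.267)
t=2.720: state=(0.290, 0.401, 0.309)
next step: t=2.740: state=(0.286, 0.401, 0.312) — S has crossed 0.29
linear interpolation between t=2.720 (0.29048) and t=2.740 (0.28625) → t≈2.722

t = 2.722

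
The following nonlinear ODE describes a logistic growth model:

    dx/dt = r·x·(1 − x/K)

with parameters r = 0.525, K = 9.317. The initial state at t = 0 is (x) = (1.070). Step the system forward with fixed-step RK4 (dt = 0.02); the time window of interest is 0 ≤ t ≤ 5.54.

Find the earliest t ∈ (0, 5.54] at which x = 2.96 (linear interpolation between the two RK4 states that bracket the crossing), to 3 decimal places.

t = 2.434

t=0.000: state=(1.070)
step 1 (dt=0.02): k1=(0.497), k2=(0.499), k3=(0.499), k4=(0.501); state += dt/6·(k1+2k2+2k3+k4)
t=0.020: state=(1.080)
t=0.040: state=(1.090)
t=0.060: state=(1.100)
continuing one RK4 step at a time; state shown every 10 steps (Δt=0.2):
t=0.200: state=(1.174)
t=0.400: state=(1.286)
t=0.600: state=(1.406)
t=0.800: state=(1.536)
t=1.000: state=(1.676)
t=1.200: state=(1.825)
t=1.400: state=(1.984)
t=1.600: state=(2.153)
t=1.800: state=(2.332)
t=2.000: state=(2.520)
t=2.200: state=(2.718)
t=2.400: state=(2.924)
t=2.420: state=(2.945)
next step: t=2.440: state=(2.966) — x has crossed 2.96
linear interpolation between t=2.420 (2.94523) and t=2.440 (2.96642) → t≈2.434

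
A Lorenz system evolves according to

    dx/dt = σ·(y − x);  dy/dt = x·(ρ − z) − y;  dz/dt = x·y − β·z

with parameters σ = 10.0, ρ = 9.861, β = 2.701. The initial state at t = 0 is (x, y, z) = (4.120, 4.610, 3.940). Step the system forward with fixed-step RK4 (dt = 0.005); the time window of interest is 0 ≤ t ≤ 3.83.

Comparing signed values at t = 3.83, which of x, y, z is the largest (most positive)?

largest component: z

t=0.000: state=(4.120, 4.610, 3.940)
step 1 (dt=0.005): k1=(4.900, 19.785, 8.351), k2=(5.272, 19.721, 8.556), k3=(5.261, 19.725, 8.558), k4=(5.623, 19.664, 8.766); state += dt/6·(k1+2k2+2k3+k4)
t=0.005: state=(4.146, 4.709, 3.983)
t=0.010: state=(4.176, 4.807, 4.028)
t=0.015: state=(4.209, 4.904, 4.075)
continuing one RK4 step at a time; state shown every 40 steps (Δt=0.2):
t=0.200: state=(6.502, 7.734, 7.744)
t=0.400: state=(6.695, 5.535, 12.142)
t=0.600: state=(3.957, 2.913, 10.204)
t=0.800: state=(3.031, 3.066, 7.389)
t=1.000: state=(3.794, 4.470, 6.256)
t=1.200: state=(5.428, 6.233, 7.633)
t=1.400: state=(6.145, 5.908, 10.295)
t=1.600: state=(4.895, 4.156, 10.226)
t=1.800: state=(3.944, 3.785, 8.492)
t=2.000: state=(4.188, 4.543, 7.502)
t=2.200: state=(5.097, 5.556, 8.078)
t=2.400: state=(5.594, 5.558, 9.491)
t=2.600: state=(5.049, 4.651, 9.734)
t=2.800: state=(4.432, 4.275, 8.830)
t=3.000: state=(4.473, 4.648, 8.159)
t=3.200: state=(4.963, 5.220, 8.392)
t=3.400: state=(5.271, 5.283, 9.138)
t=3.600: state=(5.033, 4.828, 9.365)
t=3.800: state=(4.673, 4.561, 8.917)
t=3.830: state=(4.644, 4.562, 8.836)
compare at T: x=4.644, y=4.562, z=8.836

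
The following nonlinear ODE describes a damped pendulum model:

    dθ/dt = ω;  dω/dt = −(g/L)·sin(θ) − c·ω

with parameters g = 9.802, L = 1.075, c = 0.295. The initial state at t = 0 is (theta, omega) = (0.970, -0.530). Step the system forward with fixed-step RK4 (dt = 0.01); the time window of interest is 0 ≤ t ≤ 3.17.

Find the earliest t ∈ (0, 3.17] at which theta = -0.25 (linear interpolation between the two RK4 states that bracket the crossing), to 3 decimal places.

t=0.000: state=(0.970, -0.530)
step 1 (dt=0.01): k1=(-0.530, -7.365), k2=(-0.567, -7.341), k3=(-0.567, -7.340), k4=(-0.603, -7.314); state += dt/6·(k1+2k2+2k3+k4)
t=0.010: state=(0.964, -0.603)
t=0.020: state=(0.958, -0.676)
t=0.030: state=(0.951, -0.749)
continuing one RK4 step at a time; state shown every 20 steps (Δt=0.2):
t=0.200: state=(0.726, -1.848)
t=0.400: state=(0.269, -2.596)
t=0.590: state=(-0.227, -2.482)
next step: t=0.600: state=(-0.252, -2.453) — theta has crossed -0.25
linear interpolation between t=0.590 (-0.22721) and t=0.600 (-0.25189) → t≈0.599

t = 0.599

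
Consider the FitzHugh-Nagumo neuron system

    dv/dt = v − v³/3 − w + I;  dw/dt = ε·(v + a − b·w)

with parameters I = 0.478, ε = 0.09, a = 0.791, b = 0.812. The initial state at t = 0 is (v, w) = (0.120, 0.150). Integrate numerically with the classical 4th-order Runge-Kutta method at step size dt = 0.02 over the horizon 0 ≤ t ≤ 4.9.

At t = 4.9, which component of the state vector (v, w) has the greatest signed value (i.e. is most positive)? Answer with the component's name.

t=0.000: state=(0.120, 0.150)
step 1 (dt=0.02): k1=(0.447, 0.071), k2=(0.451, 0.071), k3=(0.451, 0.071), k4=(0.455, 0.072); state += dt/6·(k1+2k2+2k3+k4)
t=0.020: state=(0.129, 0.151)
t=0.040: state=(0.138, 0.153)
t=0.060: state=(0.148, 0.154)
continuing one RK4 step at a time; state shown every 10 steps (Δt=0.2):
t=0.200: state=(0.217, 0.165)
t=0.400: state=(0.331, 0.182)
t=0.600: state=(0.464, 0.200)
t=0.800: state=(0.614, 0.221)
t=1.000: state=(0.780, 0.244)
t=1.200: state=(0.953, 0.270)
t=1.400: state=(1.125, 0.299)
t=1.600: state=(1.281, 0.331)
t=1.800: state=(1.413, 0.364)
t=2.000: state=(1.515, 0.399)
t=2.200: state=(1.588, 0.435)
t=2.400: state=(1.635, 0.472)
t=2.600: state=(1.663, 0.509)
t=2.800: state=(1.677, 0.545)
t=3.000: state=(1.680, 0.581)
t=3.200: state=(1.676, 0.617)
t=3.400: state=(1.667, 0.652)
t=3.600: state=(1.656, 0.687)
t=3.800: state=(1.641, 0.720)
t=4.000: state=(1.626, 0.753)
t=4.200: state=(1.609, 0.785)
t=4.400: state=(1.591, 0.817)
t=4.600: state=(1.573, 0.847)
t=4.800: state=(1.554, 0.877)
t=4.900: state=(1.544, 0.891)
compare at T: v=1.544, w=0.891

largest component: v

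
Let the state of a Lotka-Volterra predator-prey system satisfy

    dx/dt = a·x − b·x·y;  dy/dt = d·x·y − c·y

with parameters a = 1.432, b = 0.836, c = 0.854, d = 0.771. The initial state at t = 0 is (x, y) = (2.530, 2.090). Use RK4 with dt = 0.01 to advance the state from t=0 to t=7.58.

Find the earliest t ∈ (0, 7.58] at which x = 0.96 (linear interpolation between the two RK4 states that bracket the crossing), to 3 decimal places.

t=0.000: state=(2.530, 2.090)
step 1 (dt=0.01): k1=(-0.798, 2.292), k2=(-0.821, 2.298), k3=(-0.821, 2.298), k4=(-0.843, 2.304); state += dt/6·(k1+2k2+2k3+k4)
t=0.010: state=(2.522, 2.113)
t=0.020: state=(2.513, 2.136)
t=0.030: state=(2.504, 2.159)
continuing one RK4 step at a time; state shown every 25 steps (Δt=0.25):
t=0.250: state=(2.200, 2.674)
t=0.500: state=(1.706, 3.150)
t=0.750: state=(1.228, 3.371)
t=0.920: state=(0.970, 3.365)
next step: t=0.930: state=(0.956, 3.362) — x has crossed 0.96
linear interpolation between t=0.920 (0.96953) and t=0.930 (0.95624) → t≈0.927

t = 0.927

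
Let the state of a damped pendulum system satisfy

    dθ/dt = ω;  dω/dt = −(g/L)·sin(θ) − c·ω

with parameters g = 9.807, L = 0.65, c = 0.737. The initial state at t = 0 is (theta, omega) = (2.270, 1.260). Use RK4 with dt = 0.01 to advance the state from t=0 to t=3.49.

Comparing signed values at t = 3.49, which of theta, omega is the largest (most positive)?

largest component: omega

t=0.000: state=(2.270, 1.260)
step 1 (dt=0.01): k1=(1.260, -12.476), k2=(1.198, -12.369), k3=(1.198, -12.372), k4=(1.136, -12.268); state += dt/6·(k1+2k2+2k3+k4)
t=0.010: state=(2.282, 1.136)
t=0.020: state=(2.293, 1.015)
t=0.030: state=(2.302, 0.895)
continuing one RK4 step at a time; state shown every 20 steps (Δt=0.2):
t=0.200: state=(2.293, -0.969)
t=0.400: state=(1.880, -3.214)
t=0.600: state=(1.000, -5.474)
t=0.800: state=(-0.176, -5.759)
t=1.000: state=(-1.106, -3.235)
t=1.200: state=(-1.434, -0.082)
t=1.400: state=(-1.167, 2.654)
t=1.600: state=(-0.442, 4.303)
t=1.800: state=(0.400, 3.715)
t=2.000: state=(0.926, 1.401)
t=2.200: state=(0.948, -1.121)
t=2.400: state=(0.528, -2.890)
t=2.600: state=(-0.099, -3.067)
t=2.800: state=(-0.589, -1.631)
t=3.000: state=(-0.715, 0.371)
t=3.200: state=(-0.470, 1.936)
t=3.400: state=(-0.019, 2.347)
t=3.490: state=(0.183, 2.085)
compare at T: theta=0.183, omega=2.085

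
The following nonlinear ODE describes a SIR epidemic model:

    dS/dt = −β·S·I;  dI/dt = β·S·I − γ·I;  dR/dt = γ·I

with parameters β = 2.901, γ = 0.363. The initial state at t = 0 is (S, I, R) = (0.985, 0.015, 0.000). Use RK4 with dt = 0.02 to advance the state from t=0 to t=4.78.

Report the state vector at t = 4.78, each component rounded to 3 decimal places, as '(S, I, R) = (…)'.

(S, I, R) = (0.005, 0.332, 0.663)

t=0.000: state=(0.985, 0.015, 0.000)
step 1 (dt=0.02): k1=(-0.043, 0.037, 0.005), k2=(-0.044, 0.038, 0.006), k3=(-0.044, 0.038, 0.006), k4=(-0.045, 0.039, 0.006); state += dt/6·(k1+2k2+2k3+k4)
t=0.020: state=(0.984, 0.016, 0.000)
t=0.040: state=(0.983, 0.017, 0.000)
t=0.060: state=(0.982, 0.017, 0.000)
continuing one RK4 step at a time; state shown every 10 steps (Δt=0.2):
t=0.200: state=(0.974, 0.025, 0.001)
t=0.400: state=(0.956, 0.040, 0.004)
t=0.600: state=(0.928, 0.064, 0.007)
t=0.800: state=(0.885, 0.102, 0.013)
t=1.000: state=(0.822, 0.155, 0.023)
t=1.200: state=(0.737, 0.227, 0.036)
t=1.400: state=(0.630, 0.314, 0.056)
t=1.600: state=(0.511, 0.407, 0.082)
t=1.800: state=(0.393, 0.492, 0.115)
t=2.000: state=(0.290, 0.557, 0.153)
t=2.200: state=(0.207, 0.598, 0.195)
t=2.400: state=(0.146, 0.615, 0.239)
t=2.600: state=(0.102, 0.614, 0.284)
t=2.800: state=(0.072, 0.600, 0.328)
t=3.000: state=(0.051, 0.578, 0.371)
t=3.200: state=(0.037, 0.551, 0.412)
t=3.400: state=(0.027, 0.522, 0.451)
t=3.600: state=(0.020, 0.492, 0.488)
t=3.800: state=(0.015, 0.462, 0.522)
t=4.000: state=(0.012, 0.433, 0.555)
t=4.200: state=(0.009, 0.405, 0.585)
t=4.400: state=(0.007, 0.379, 0.614)
t=4.600: state=(0.006, 0.354, 0.640)
t=4.780: state=(0.005, 0.332, 0.663)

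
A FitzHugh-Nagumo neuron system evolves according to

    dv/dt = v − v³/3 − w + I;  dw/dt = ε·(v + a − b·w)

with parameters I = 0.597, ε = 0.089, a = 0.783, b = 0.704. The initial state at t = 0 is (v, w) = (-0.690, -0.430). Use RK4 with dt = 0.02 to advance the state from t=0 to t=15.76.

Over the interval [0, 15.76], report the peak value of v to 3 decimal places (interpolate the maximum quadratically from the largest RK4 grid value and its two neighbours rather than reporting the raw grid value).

t=0.000: state=(-0.690, -0.430)
step 1 (dt=0.02): k1=(0.447, 0.035), k2=(0.449, 0.036), k3=(0.449, 0.036), k4=(0.451, 0.036); state += dt/6·(k1+2k2+2k3+k4)
t=0.020: state=(-0.681, -0.429)
t=0.040: state=(-0.672, -0.429)
t=0.060: state=(-0.663, -0.428)
continuing one RK4 step at a time; state shown every 50 steps (Δt=1):
t=1.000: state=(-0.067, -0.372)
t=2.000: state=(1.242, -0.235)
t=3.000: state=(1.938, -0.006)
t=4.000: state=(1.920, 0.230)
t=5.000: state=(1.840, 0.446)
t=6.000: state=(1.754, 0.641)
t=7.000: state=(1.664, 0.817)
t=8.000: state=(1.570, 0.975)
t=9.000: state=(1.469, 1.114)
t=10.000: state=(1.359, 1.236)
t=11.000: state=(1.234, 1.340)
t=12.000: state=(1.083, 1.427)
t=13.000: state=(0.882, 1.493)
t=14.000: state=(0.561, 1.533)
t=15.000: state=(-0.126, 1.530)
t=15.760: state=(-1.182, 1.469)
largest grid value and its neighbours: v(3.280)=1.95298, v(3.300)=1.95304, v(3.320)=1.95299
parabola through these three points peaks at t≈3.301 with v≈1.95304

max v = 1.953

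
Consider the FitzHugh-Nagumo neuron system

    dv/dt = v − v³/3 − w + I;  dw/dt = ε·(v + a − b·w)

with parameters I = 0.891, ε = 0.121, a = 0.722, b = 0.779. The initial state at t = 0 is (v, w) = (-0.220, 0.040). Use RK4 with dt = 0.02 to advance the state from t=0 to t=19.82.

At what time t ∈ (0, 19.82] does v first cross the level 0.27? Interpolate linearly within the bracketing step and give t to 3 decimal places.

t = 0.588

t=0.000: state=(-0.220, 0.040)
step 1 (dt=0.02): k1=(0.635, 0.057), k2=(0.640, 0.058), k3=(0.640, 0.058), k4=(0.646, 0.058); state += dt/6·(k1+2k2+2k3+k4)
t=0.020: state=(-0.207, 0.041)
t=0.040: state=(-0.194, 0.042)
t=0.060: state=(-0.181, 0.044)
t=0.580: state=(0.261, 0.087)
next step: t=0.600: state=(0.283, 0.090) — v has crossed 0.27
linear interpolation between t=0.580 (0.26127) and t=0.600 (0.28263) → t≈0.588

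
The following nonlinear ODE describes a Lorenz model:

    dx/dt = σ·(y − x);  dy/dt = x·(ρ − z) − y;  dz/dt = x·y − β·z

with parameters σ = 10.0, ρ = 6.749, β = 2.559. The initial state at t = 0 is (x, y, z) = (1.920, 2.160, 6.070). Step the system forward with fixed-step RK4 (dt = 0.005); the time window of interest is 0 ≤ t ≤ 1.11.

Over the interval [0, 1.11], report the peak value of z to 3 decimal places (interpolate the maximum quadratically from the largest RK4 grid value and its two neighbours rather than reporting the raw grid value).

max z = 6.935

t=0.000: state=(1.920, 2.160, 6.070)
step 1 (dt=0.005): k1=(2.400, -0.856, -11.386), k2=(2.319, -0.795, -11.304), k3=(2.322, -0.796, -11.305), k4=(2.244, -0.735, -11.224); state += dt/6·(k1+2k2+2k3+k4)
t=0.005: state=(1.932, 2.156, 6.013)
t=0.010: state=(1.942, 2.153, 5.958)
t=0.015: state=(1.953, 2.150, 5.903)
continuing one RK4 step at a time; state shown every 10 steps (Δt=0.05):
t=0.050: state=(2.010, 2.146, 5.540)
t=0.100: state=(2.070, 2.186, 5.081)
t=0.150: state=(2.132, 2.271, 4.691)
t=0.200: state=(2.212, 2.396, 4.365)
t=0.250: state=(2.318, 2.558, 4.104)
t=0.300: state=(2.453, 2.753, 3.908)
t=0.350: state=(2.618, 2.978, 3.780)
t=0.400: state=(2.813, 3.231, 3.722)
t=0.450: state=(3.035, 3.504, 3.737)
t=0.500: state=(3.280, 3.791, 3.830)
t=0.550: state=(3.543, 4.078, 4.001)
t=0.600: state=(3.812, 4.351, 4.249)
t=0.650: state=(4.076, 4.589, 4.569)
t=0.700: state=(4.320, 4.774, 4.945)
t=0.750: state=(4.525, 4.886, 5.357)
t=0.800: state=(4.675, 4.912, 5.774)
t=0.850: state=(4.758, 4.851, 6.164)
t=0.900: state=(4.767, 4.710, 6.495)
t=0.950: state=(4.703, 4.509, 6.741)
t=1.000: state=(4.577, 4.272, 6.888)
t=1.050: state=(4.405, 4.026, 6.935)
t=1.100: state=(4.205, 3.794, 6.892)
t=1.110: state=(4.164, 3.751, 6.873)
largest grid value and its neighbours: z(1.045)=6.93488, z(1.050)=6.93527, z(1.055)=6.93475
parabola through these three points peaks at t≈1.050 with z≈6.93527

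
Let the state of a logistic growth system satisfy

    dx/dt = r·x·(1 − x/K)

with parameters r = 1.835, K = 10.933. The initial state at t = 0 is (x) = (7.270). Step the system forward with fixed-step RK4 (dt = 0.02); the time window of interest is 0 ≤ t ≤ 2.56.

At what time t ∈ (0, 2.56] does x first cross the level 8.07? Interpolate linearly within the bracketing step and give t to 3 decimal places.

t=0.000: state=(7.270)
step 1 (dt=0.02): k1=(4.470), k2=(4.442), k3=(4.442), k4=(4.414); state += dt/6·(k1+2k2+2k3+k4)
t=0.020: state=(7.359)
t=0.040: state=(7.447)
t=0.060: state=(7.533)
continuing one RK4 step at a time; state shown every 5 steps (Δt=0.1):
t=0.100: state=(7.703)
t=0.180: state=(8.026)
next step: t=0.200: state=(8.104) — x has crossed 8.07
linear interpolation between t=0.180 (8.02645) and t=0.200 (8.10408) → t≈0.191

t = 0.191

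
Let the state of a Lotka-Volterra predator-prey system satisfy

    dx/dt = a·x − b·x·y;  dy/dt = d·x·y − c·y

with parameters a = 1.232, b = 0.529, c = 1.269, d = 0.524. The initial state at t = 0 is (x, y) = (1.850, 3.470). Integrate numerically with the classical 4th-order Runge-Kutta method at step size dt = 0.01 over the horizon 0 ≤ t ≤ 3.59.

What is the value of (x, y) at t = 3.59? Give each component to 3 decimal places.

(x, y) = (3.797, 2.134)

t=0.000: state=(1.850, 3.470)
step 1 (dt=0.01): k1=(-1.117, -1.040), k2=(-1.108, -1.048), k3=(-1.108, -1.048), k4=(-1.100, -1.057); state += dt/6·(k1+2k2+2k3+k4)
t=0.010: state=(1.839, 3.460)
t=0.020: state=(1.828, 3.449)
t=0.030: state=(1.817, 3.438)
continuing one RK4 step at a time; state shown every 20 steps (Δt=0.2):
t=0.200: state=(1.659, 3.234)
t=0.400: state=(1.529, 2.964)
t=0.600: state=(1.451, 2.687)
t=0.800: state=(1.417, 2.422)
t=1.000: state=(1.422, 2.180)
t=1.200: state=(1.461, 1.966)
t=1.400: state=(1.533, 1.784)
t=1.600: state=(1.638, 1.634)
t=1.800: state=(1.774, 1.516)
t=2.000: state=(1.943, 1.428)
t=2.200: state=(2.144, 1.373)
t=2.400: state=(2.376, 1.349)
t=2.600: state=(2.635, 1.361)
t=2.800: state=(2.912, 1.412)
t=3.000: state=(3.194, 1.508)
t=3.200: state=(3.458, 1.659)
t=3.400: state=(3.673, 1.871)
t=3.590: state=(3.797, 2.134)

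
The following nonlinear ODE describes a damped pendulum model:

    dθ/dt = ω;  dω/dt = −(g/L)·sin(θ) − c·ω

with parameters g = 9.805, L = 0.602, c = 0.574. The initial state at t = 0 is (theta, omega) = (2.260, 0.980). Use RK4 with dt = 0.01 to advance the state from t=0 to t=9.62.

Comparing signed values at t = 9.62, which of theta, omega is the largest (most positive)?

t=0.000: state=(2.260, 0.980)
step 1 (dt=0.01): k1=(0.980, -13.132), k2=(0.914, -13.044), k3=(0.915, -13.047), k4=(0.850, -12.962); state += dt/6·(k1+2k2+2k3+k4)
t=0.010: state=(2.269, 0.850)
t=0.020: state=(2.277, 0.721)
t=0.030: state=(2.284, 0.593)
continuing one RK4 step at a time; state shown every 50 steps (Δt=0.5):
t=0.500: state=(1.177, -5.433)
t=1.000: state=(-1.437, -2.176)
t=1.500: state=(-0.568, 4.856)
t=2.000: state=(1.182, 0.306)
t=2.500: state=(-0.126, -3.885)
t=3.000: state=(-0.798, 1.674)
t=3.500: state=(0.553, 1.865)
t=4.000: state=(0.249, -2.469)
t=4.500: state=(-0.567, 0.189)
t=5.000: state=(0.199, 1.725)
t=5.500: state=(0.286, -1.330)
t=6.000: state=(-0.349, -0.352)
t=6.500: state=(0.035, 1.255)
t=7.000: state=(0.236, -0.636)
t=7.500: state=(-0.197, -0.478)
t=8.000: state=(-0.033, 0.828)
t=8.500: state=(0.172, -0.246)
t=9.000: state=(-0.102, -0.439)
t=9.500: state=(-0.054, 0.509)
t=9.620: state=(0.009, 0.517)
compare at T: theta=0.009, omega=0.517

largest component: omega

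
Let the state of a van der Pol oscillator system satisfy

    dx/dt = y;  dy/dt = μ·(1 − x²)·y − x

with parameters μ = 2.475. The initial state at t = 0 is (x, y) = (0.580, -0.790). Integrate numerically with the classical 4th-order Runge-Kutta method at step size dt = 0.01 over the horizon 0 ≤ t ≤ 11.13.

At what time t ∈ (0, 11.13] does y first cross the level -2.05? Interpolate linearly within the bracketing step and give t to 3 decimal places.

t = 0.393

t=0.000: state=(0.580, -0.790)
step 1 (dt=0.01): k1=(-0.790, -1.878), k2=(-0.799, -1.898), k3=(-0.799, -1.898), k4=(-0.809, -1.919); state += dt/6·(k1+2k2+2k3+k4)
t=0.010: state=(0.572, -0.809)
t=0.020: state=(0.564, -0.828)
t=0.030: state=(0.555, -0.848)
t=0.390: state=(0.070, -2.034)
next step: t=0.400: state=(0.049, -2.085) — y has crossed -2.05
linear interpolation between t=0.390 (-2.03396) and t=0.400 (-2.08535) → t≈0.393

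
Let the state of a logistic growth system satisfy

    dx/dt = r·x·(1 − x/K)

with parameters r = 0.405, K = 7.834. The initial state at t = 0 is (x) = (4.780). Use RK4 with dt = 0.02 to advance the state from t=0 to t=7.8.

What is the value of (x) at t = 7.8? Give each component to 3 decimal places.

t=0.000: state=(4.780)
step 1 (dt=0.02): k1=(0.755), k2=(0.754), k3=(0.754), k4=(0.753); state += dt/6·(k1+2k2+2k3+k4)
t=0.020: state=(4.795)
t=0.040: state=(4.810)
t=0.060: state=(4.825)
continuing one RK4 step at a time; state shown every 25 steps (Δt=0.5):
t=0.500: state=(5.148)
t=1.000: state=(5.493)
t=1.500: state=(5.811)
t=2.000: state=(6.100)
t=2.500: state=(6.358)
t=3.000: state=(6.586)
t=3.500: state=(6.784)
t=4.000: state=(6.955)
t=4.500: state=(7.101)
t=5.000: state=(7.225)
t=5.500: state=(7.329)
t=6.000: state=(7.417)
t=6.500: state=(7.490)
t=7.000: state=(7.551)
t=7.500: state=(7.601)
t=7.800: state=(7.627)

(x) = (7.627)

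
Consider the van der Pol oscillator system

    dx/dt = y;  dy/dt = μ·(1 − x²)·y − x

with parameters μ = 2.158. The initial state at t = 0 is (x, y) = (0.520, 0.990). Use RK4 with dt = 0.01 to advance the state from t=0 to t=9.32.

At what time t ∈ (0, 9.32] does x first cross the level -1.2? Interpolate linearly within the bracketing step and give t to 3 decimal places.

t=0.000: state=(0.520, 0.990)
step 1 (dt=0.01): k1=(0.990, 1.039), k2=(0.995, 1.031), k3=(0.995, 1.031), k4=(1.000, 1.022); state += dt/6·(k1+2k2+2k3+k4)
t=0.010: state=(0.530, 1.000)
t=0.020: state=(0.540, 1.010)
t=0.030: state=(0.550, 1.020)
continuing one RK4 step at a time; state shown every 50 steps (Δt=0.5):
t=0.500: state=(1.071, 0.999)
t=1.000: state=(1.346, 0.099)
t=1.500: state=(1.250, -0.418)
t=2.000: state=(0.944, -0.836)
t=2.500: state=(0.304, -1.967)
t=2.970: state=(-1.173, -3.811)
next step: t=2.980: state=(-1.210, -3.765) — x has crossed -1.2
linear interpolation between t=2.970 (-1.17259) and t=2.980 (-1.21047) → t≈2.977

t = 2.977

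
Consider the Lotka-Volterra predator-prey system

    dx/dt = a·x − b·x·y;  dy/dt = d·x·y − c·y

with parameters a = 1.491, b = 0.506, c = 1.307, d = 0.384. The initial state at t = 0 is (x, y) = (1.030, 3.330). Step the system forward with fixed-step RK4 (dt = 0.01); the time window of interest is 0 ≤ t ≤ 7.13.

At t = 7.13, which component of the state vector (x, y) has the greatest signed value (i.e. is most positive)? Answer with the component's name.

t=0.000: state=(1.030, 3.330)
step 1 (dt=0.01): k1=(-0.200, -3.035), k2=(-0.192, -3.023), k3=(-0.192, -3.023), k4=(-0.184, -3.010); state += dt/6·(k1+2k2+2k3+k4)
t=0.010: state=(1.028, 3.300)
t=0.020: state=(1.026, 3.270)
t=0.030: state=(1.025, 3.240)
continuing one RK4 step at a time; state shown every 25 steps (Δt=0.25):
t=0.250: state=(1.026, 2.649)
t=0.500: state=(1.104, 2.115)
t=0.750: state=(1.260, 1.708)
t=1.000: state=(1.503, 1.405)
t=1.250: state=(1.854, 1.190)
t=1.500: state=(2.338, 1.048)
t=1.750: state=(2.988, 0.975)
t=2.000: state=(3.838, 0.974)
t=2.250: state=(4.903, 1.067)
t=2.500: state=(6.138, 1.306)
t=2.750: state=(7.346, 1.802)
t=3.000: state=(8.047, 2.740)
t=3.250: state=(7.556, 4.229)
t=3.500: state=(5.785, 5.829)
t=3.750: state=(3.774, 6.632)
t=4.000: state=(2.382, 6.390)
t=4.250: state=(1.618, 5.563)
t=4.500: state=(1.236, 4.591)
t=4.750: state=(1.064, 3.693)
t=5.000: state=(1.017, 2.941)
t=5.250: state=(1.059, 2.342)
t=5.500: state=(1.178, 1.880)
t=5.750: state=(1.380, 1.532)
t=6.000: state=(1.679, 1.278)
t=6.250: state=(2.098, 1.104)
t=6.500: state=(2.668, 1.000)
t=6.750: state=(3.423, 0.964)
t=7.000: state=(4.390, 1.010)
t=7.130: state=(4.976, 1.077)
compare at T: x=4.976, y=1.077

largest component: x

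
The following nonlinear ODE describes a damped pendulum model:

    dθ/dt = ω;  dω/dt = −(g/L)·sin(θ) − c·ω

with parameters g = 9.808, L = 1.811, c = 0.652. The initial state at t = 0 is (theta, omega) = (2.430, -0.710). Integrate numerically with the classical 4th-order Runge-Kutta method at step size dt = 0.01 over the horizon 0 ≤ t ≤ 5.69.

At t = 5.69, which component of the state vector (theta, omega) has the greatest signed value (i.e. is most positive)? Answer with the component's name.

largest component: omega

t=0.000: state=(2.430, -0.710)
step 1 (dt=0.01): k1=(-0.710, -3.074), k2=(-0.725, -3.078), k3=(-0.725, -3.079), k4=(-0.741, -3.083); state += dt/6·(k1+2k2+2k3+k4)
t=0.010: state=(2.423, -0.741)
t=0.020: state=(2.415, -0.772)
t=0.030: state=(2.407, -0.803)
continuing one RK4 step at a time; state shown every 20 steps (Δt=0.2):
t=0.200: state=(2.225, -1.354)
t=0.400: state=(1.883, -2.080)
t=0.600: state=(1.391, -2.828)
t=0.800: state=(0.765, -3.364)
t=1.000: state=(0.082, -3.355)
t=1.200: state=(-0.533, -2.704)
t=1.400: state=(-0.974, -1.668)
t=1.600: state=(-1.196, -0.559)
t=1.800: state=(-1.203, 0.462)
t=2.000: state=(-1.022, 1.321)
t=2.200: state=(-0.692, 1.927)
t=2.400: state=(-0.276, 2.160)
t=2.600: state=(0.143, 1.955)
t=2.800: state=(0.482, 1.393)
t=3.000: state=(0.688, 0.650)
t=3.200: state=(0.741, -0.105)
t=3.400: state=(0.653, -0.751)
t=3.600: state=(0.454, -1.197)
t=3.800: state=(0.192, -1.373)
t=4.000: state=(-0.075, -1.259)
t=4.200: state=(-0.295, -0.910)
t=4.400: state=(-0.431, -0.430)
t=4.600: state=(-0.466, 0.071)
t=4.800: state=(-0.407, 0.498)
t=5.000: state=(-0.277, 0.780)
t=5.200: state=(-0.108, 0.878)
t=5.400: state=(0.062, 0.791)
t=5.600: state=(0.199, 0.556)
t=5.690: state=(0.243, 0.420)
compare at T: theta=0.243, omega=0.420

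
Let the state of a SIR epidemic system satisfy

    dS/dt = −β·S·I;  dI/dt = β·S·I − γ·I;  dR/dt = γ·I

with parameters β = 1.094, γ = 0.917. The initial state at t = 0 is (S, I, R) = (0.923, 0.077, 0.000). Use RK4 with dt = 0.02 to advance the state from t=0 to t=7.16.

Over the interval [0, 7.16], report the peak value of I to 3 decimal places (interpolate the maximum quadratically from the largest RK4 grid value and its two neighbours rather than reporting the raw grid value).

max I = 0.081

t=0.000: state=(0.923, 0.077, 0.000)
step 1 (dt=0.02): k1=(-0.078, 0.007, 0.071), k2=(-0.078, 0.007, 0.071), k3=(-0.078, 0.007, 0.071), k4=(-0.078, 0.007, 0.071); state += dt/6·(k1+2k2+2k3+k4)
t=0.020: state=(0.921, 0.077, 0.001)
t=0.040: state=(0.920, 0.077, 0.003)
t=0.060: state=(0.918, 0.077, 0.004)
continuing one RK4 step at a time; state shown every 25 steps (Δt=0.5):
t=0.500: state=(0.884, 0.080, 0.036)
t=1.000: state=(0.846, 0.081, 0.073)
t=1.500: state=(0.809, 0.081, 0.110)
t=2.000: state=(0.775, 0.079, 0.147)
t=2.500: state=(0.743, 0.075, 0.182)
t=3.000: state=(0.714, 0.071, 0.215)
t=3.500: state=(0.688, 0.066, 0.247)
t=4.000: state=(0.665, 0.060, 0.275)
t=4.500: state=(0.644, 0.054, 0.302)
t=5.000: state=(0.626, 0.049, 0.325)
t=5.500: state=(0.611, 0.043, 0.346)
t=6.000: state=(0.597, 0.038, 0.365)
t=6.500: state=(0.586, 0.033, 0.381)
t=7.000: state=(0.576, 0.029, 0.395)
t=7.160: state=(0.573, 0.027, 0.399)
largest grid value and its neighbours: I(1.080)=0.08102, I(1.100)=0.08102, I(1.120)=0.08102
parabola through these three points peaks at t≈1.106 with I≈0.08102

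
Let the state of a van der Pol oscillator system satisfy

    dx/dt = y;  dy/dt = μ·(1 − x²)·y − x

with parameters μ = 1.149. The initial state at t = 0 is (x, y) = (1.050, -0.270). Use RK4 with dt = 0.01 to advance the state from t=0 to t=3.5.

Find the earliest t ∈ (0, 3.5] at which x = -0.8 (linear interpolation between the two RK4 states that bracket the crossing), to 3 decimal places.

t = 1.514

t=0.000: state=(1.050, -0.270)
step 1 (dt=0.01): k1=(-0.270, -1.018), k2=(-0.275, -1.017), k3=(-0.275, -1.017), k4=(-0.280, -1.016); state += dt/6·(k1+2k2+2k3+k4)
t=0.010: state=(1.047, -0.280)
t=0.020: state=(1.044, -0.290)
t=0.030: state=(1.041, -0.300)
continuing one RK4 step at a time; state shown every 20 steps (Δt=0.2):
t=0.200: state=(0.976, -0.471)
t=0.400: state=(0.861, -0.676)
t=0.600: state=(0.704, -0.903)
t=0.800: state=(0.497, -1.175)
t=1.000: state=(0.230, -1.514)
t=1.200: state=(-0.113, -1.915)
t=1.400: state=(-0.534, -2.278)
t=1.510: state=(-0.791, -2.369)
next step: t=1.520: state=(-0.815, -2.371) — x has crossed -0.8
linear interpolation between t=1.510 (-0.79086) and t=1.520 (-0.81456) → t≈1.514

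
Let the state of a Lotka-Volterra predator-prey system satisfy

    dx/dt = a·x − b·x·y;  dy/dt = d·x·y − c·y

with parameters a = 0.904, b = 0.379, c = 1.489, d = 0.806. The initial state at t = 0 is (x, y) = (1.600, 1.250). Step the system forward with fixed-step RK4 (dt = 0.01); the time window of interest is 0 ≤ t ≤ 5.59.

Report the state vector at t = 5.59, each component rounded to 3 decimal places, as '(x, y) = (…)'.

(x, y) = (1.627, 1.241)

t=0.000: state=(1.600, 1.250)
step 1 (dt=0.01): k1=(0.688, -0.249), k2=(0.691, -0.246), k3=(0.691, -0.246), k4=(0.693, -0.242); state += dt/6·(k1+2k2+2k3+k4)
t=0.010: state=(1.607, 1.248)
t=0.020: state=(1.614, 1.245)
t=0.030: state=(1.621, 1.243)
continuing one RK4 step at a time; state shown every 20 steps (Δt=0.2):
t=0.200: state=(1.746, 1.215)
t=0.400: state=(1.909, 1.211)
t=0.600: state=(2.085, 1.240)
t=0.800: state=(2.269, 1.308)
t=1.000: state=(2.452, 1.421)
t=1.200: state=(2.622, 1.588)
t=1.400: state=(2.762, 1.821)
t=1.600: state=(2.851, 2.127)
t=1.800: state=(2.867, 2.507)
t=2.000: state=(2.795, 2.941)
t=2.200: state=(2.634, 3.386)
t=2.400: state=(2.405, 3.777)
t=2.600: state=(2.140, 4.045)
t=2.800: state=(1.877, 4.151)
t=3.000: state=(1.644, 4.091)
t=3.200: state=(1.454, 3.897)
t=3.400: state=(1.310, 3.613)
t=3.600: state=(1.209, 3.285)
t=3.800: state=(1.144, 2.947)
t=4.000: state=(1.110, 2.623)
t=4.200: state=(1.102, 2.326)
t=4.400: state=(1.119, 2.065)
t=4.600: state=(1.156, 1.841)
t=4.800: state=(1.214, 1.654)
t=5.000: state=(1.290, 1.503)
t=5.200: state=(1.386, 1.384)
t=5.400: state=(1.501, 1.296)
t=5.590: state=(1.627, 1.241)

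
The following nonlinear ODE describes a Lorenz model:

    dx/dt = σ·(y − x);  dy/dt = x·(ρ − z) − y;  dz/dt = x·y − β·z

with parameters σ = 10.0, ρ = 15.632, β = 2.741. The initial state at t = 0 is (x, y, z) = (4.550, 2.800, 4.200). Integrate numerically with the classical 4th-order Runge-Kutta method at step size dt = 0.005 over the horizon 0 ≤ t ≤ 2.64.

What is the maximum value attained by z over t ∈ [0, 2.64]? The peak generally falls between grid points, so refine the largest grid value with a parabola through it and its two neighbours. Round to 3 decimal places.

max z = 22.197

t=0.000: state=(4.550, 2.800, 4.200)
step 1 (dt=0.005): k1=(-17.500, 49.216, 1.228), k2=(-15.832, 48.579, 1.651), k3=(-15.890, 48.623, 1.653), k4=(-14.274, 48.027, 2.070); state += dt/6·(k1+2k2+2k3+k4)
t=0.005: state=(4.471, 3.043, 4.208)
t=0.010: state=(4.407, 3.281, 4.221)
t=0.015: state=(4.358, 3.513, 4.237)
continuing one RK4 step at a time; state shown every 20 steps (Δt=0.1):
t=0.100: state=(5.102, 7.282, 5.256)
t=0.200: state=(8.179, 11.786, 9.690)
t=0.300: state=(10.985, 12.073, 18.244)
t=0.400: state=(9.385, 5.519, 22.150)
t=0.500: state=(5.152, 1.373, 18.799)
t=0.600: state=(2.464, 0.820, 14.591)
t=0.700: state=(1.556, 1.225, 11.255)
t=0.800: state=(1.590, 1.934, 8.765)
t=0.900: state=(2.214, 3.137, 7.079)
t=1.000: state=(3.515, 5.249, 6.427)
t=1.100: state=(5.770, 8.546, 7.715)
t=1.200: state=(8.774, 11.632, 12.563)
t=1.300: state=(10.313, 9.977, 19.283)
t=1.400: state=(8.097, 4.607, 20.631)
t=1.500: state=(4.741, 1.981, 17.361)
t=1.600: state=(2.858, 1.791, 13.761)
t=1.700: state=(2.390, 2.425, 10.918)
t=1.800: state=(2.812, 3.600, 8.971)
t=1.900: state=(3.980, 5.549, 8.171)
t=2.000: state=(5.967, 8.334, 9.265)
t=2.100: state=(8.410, 10.619, 13.239)
t=2.200: state=(9.550, 9.267, 18.359)
t=2.300: state=(7.872, 5.205, 19.554)
t=2.400: state=(5.212, 2.927, 17.049)
t=2.500: state=(3.608, 2.681, 13.965)
t=2.600: state=(3.241, 3.369, 11.485)
t=2.640: state=(3.360, 3.822, 10.740)
largest grid value and its neighbours: z(0.385)=22.18726, z(0.390)=22.19719, z(0.395)=22.18450
parabola through these three points peaks at t≈0.390 with z≈22.19723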